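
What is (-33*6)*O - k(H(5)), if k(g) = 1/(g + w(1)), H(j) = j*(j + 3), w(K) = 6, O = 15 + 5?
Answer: -182161/46 ≈ -3960.0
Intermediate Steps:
O = 20
H(j) = j*(3 + j)
k(g) = 1/(6 + g) (k(g) = 1/(g + 6) = 1/(6 + g))
(-33*6)*O - k(H(5)) = -33*6*20 - 1/(6 + 5*(3 + 5)) = -198*20 - 1/(6 + 5*8) = -3960 - 1/(6 + 40) = -3960 - 1/46 = -182161/46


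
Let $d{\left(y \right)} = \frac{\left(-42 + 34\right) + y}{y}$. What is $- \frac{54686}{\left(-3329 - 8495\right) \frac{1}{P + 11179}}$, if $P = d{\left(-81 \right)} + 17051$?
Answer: $\frac{84608603}{648} \approx 1.3057 \cdot 10^{5}$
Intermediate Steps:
$d{\left(y \right)} = \frac{-8 + y}{y}$
$P = \frac{1381220}{81}$ ($P = \frac{-8 - 81}{-81} + 17051 = \left(- \frac{1}{81}\right) \left(-89\right) + 17051 = \frac{89}{81} + 17051 = \frac{1381220}{81} \approx 17052.0$)
$- \frac{54686}{\left(-3329 - 8495\right) \frac{1}{P + 11179}} = - \frac{54686}{\left(-3329 - 8495\right) \frac{1}{\frac{1381220}{81} + 11179}} = - \frac{54686}{\left(-11824\right) \frac{1}{\frac{2286719}{81}}} = - \frac{54686}{\left(-11824\right) \frac{81}{2286719}} = - \frac{54686}{- \frac{957744}{2286719}} = \left(-54686\right) \left(- \frac{2286719}{957744}\right) = \frac{84608603}{648}$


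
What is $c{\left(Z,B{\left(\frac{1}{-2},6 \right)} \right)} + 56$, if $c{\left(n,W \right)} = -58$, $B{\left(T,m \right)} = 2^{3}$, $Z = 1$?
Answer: $-2$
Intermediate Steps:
$B{\left(T,m \right)} = 8$
$c{\left(Z,B{\left(\frac{1}{-2},6 \right)} \right)} + 56 = -58 + 56 = -2$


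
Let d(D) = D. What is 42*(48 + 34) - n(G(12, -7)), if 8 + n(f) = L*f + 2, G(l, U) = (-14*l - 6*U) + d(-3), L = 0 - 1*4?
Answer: 2934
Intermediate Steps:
L = -4 (L = 0 - 4 = -4)
G(l, U) = -3 - 14*l - 6*U (G(l, U) = (-14*l - 6*U) - 3 = -3 - 14*l - 6*U)
n(f) = -6 - 4*f (n(f) = -8 + (-4*f + 2) = -8 + (2 - 4*f) = -6 - 4*f)
42*(48 + 34) - n(G(12, -7)) = 42*(48 + 34) - (-6 - 4*(-3 - 14*12 - 6*(-7))) = 42*82 - (-6 - 4*(-3 - 168 + 42)) = 3444 - (-6 - 4*(-129)) = 3444 - (-6 + 516) = 3444 - 1*510 = 3444 - 510 = 2934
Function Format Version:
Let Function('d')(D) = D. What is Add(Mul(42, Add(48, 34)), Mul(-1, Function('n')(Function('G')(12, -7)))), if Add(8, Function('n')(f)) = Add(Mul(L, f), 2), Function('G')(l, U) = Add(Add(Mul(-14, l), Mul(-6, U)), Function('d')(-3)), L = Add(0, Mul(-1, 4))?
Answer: 2934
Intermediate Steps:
L = -4 (L = Add(0, -4) = -4)
Function('G')(l, U) = Add(-3, Mul(-14, l), Mul(-6, U)) (Function('G')(l, U) = Add(Add(Mul(-14, l), Mul(-6, U)), -3) = Add(-3, Mul(-14, l), Mul(-6, U)))
Function('n')(f) = Add(-6, Mul(-4, f)) (Function('n')(f) = Add(-8, Add(Mul(-4, f), 2)) = Add(-8, Add(2, Mul(-4, f))) = Add(-6, Mul(-4, f)))
Add(Mul(42, Add(48, 34)), Mul(-1, Function('n')(Function('G')(12, -7)))) = Add(Mul(42, Add(48, 34)), Mul(-1, Add(-6, Mul(-4, Add(-3, Mul(-14, 12), Mul(-6, -7)))))) = Add(Mul(42, 82), Mul(-1, Add(-6, Mul(-4, Add(-3, -168, 42))))) = Add(3444, Mul(-1, Add(-6, Mul(-4, -129)))) = Add(3444, Mul(-1, Add(-6, 516))) = Add(3444, Mul(-1, 510)) = Add(3444, -510) = 2934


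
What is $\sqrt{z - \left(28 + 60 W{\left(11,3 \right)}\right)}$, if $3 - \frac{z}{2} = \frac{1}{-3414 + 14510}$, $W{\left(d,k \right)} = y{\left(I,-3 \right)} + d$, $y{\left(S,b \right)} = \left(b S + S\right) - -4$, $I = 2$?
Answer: $\frac{i \sqrt{5248043219}}{2774} \approx 26.115 i$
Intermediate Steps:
$y{\left(S,b \right)} = 4 + S + S b$ ($y{\left(S,b \right)} = \left(S b + S\right) + 4 = \left(S + S b\right) + 4 = 4 + S + S b$)
$W{\left(d,k \right)} = d$ ($W{\left(d,k \right)} = \left(4 + 2 + 2 \left(-3\right)\right) + d = \left(4 + 2 - 6\right) + d = 0 + d = d$)
$z = \frac{33287}{5548}$ ($z = 6 - \frac{2}{-3414 + 14510} = 6 - \frac{2}{11096} = 6 - \frac{1}{5548} = \frac{33287}{5548} \approx 5.9998$)
$\sqrt{z - \left(28 + 60 W{\left(11,3 \right)}\right)} = \sqrt{\frac{33287}{5548} - 688} = \sqrt{- \frac{3783737}{5548}} = \frac{i \sqrt{5248043219}}{2774}$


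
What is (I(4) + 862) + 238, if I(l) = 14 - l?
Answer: 1110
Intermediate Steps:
(I(4) + 862) + 238 = ((14 - 1*4) + 862) + 238 = ((14 - 4) + 862) + 238 = (10 + 862) + 238 = 872 + 238 = 1110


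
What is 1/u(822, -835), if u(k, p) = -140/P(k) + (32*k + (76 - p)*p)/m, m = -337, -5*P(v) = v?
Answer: 138507/301948541 ≈ 0.00045871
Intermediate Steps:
P(v) = -v/5
u(k, p) = 700/k - 32*k/337 - p*(76 - p)/337 (u(k, p) = -140*(-5/k) + (32*k + (76 - p)*p)/(-337) = -(-700)/k + (32*k + p*(76 - p))*(-1/337) = 700/k + (-32*k/337 - p*(76 - p)/337) = 700/k - 32*k/337 - p*(76 - p)/337)
1/u(822, -835) = 1/((1/337)*(235900 + 822*((-835)² - 76*(-835) - 32*822))/822) = 1/((1/337)*(1/822)*(235900 + 822*(697225 + 63460 - 26304))) = 1/((1/337)*(1/822)*(235900 + 822*734381)) = 1/((1/337)*(1/822)*(235900 + 603661182)) = 1/((1/337)*(1/822)*603897082) = 1/(301948541/138507) = 138507/301948541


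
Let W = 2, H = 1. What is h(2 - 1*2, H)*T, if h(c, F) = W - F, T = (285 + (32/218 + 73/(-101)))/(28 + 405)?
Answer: 3131224/4766897 ≈ 0.65687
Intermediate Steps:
T = 3131224/4766897 (T = (285 + (32*(1/218) + 73*(-1/101)))/433 = (285 + (16/109 - 73/101))*(1/433) = (285 - 6341/11009)*(1/433) = (3131224/11009)*(1/433) = 3131224/4766897 ≈ 0.65687)
h(c, F) = 2 - F
h(2 - 1*2, H)*T = (2 - 1*1)*(3131224/4766897) = (2 - 1)*(3131224/4766897) = 1*(3131224/4766897) = 3131224/4766897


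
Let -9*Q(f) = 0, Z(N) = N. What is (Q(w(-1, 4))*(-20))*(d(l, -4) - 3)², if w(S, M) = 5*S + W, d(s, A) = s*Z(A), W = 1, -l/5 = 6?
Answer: 0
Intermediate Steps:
l = -30 (l = -5*6 = -30)
d(s, A) = A*s (d(s, A) = s*A = A*s)
w(S, M) = 1 + 5*S (w(S, M) = 5*S + 1 = 1 + 5*S)
Q(f) = 0 (Q(f) = -⅑*0 = 0)
(Q(w(-1, 4))*(-20))*(d(l, -4) - 3)² = (0*(-20))*(-4*(-30) - 3)² = 0*(120 - 3)² = 0*117² = 0*13689 = 0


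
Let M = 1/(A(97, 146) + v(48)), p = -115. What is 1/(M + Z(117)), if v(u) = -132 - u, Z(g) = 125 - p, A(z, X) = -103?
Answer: 283/67919 ≈ 0.0041667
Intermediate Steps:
Z(g) = 240 (Z(g) = 125 - 1*(-115) = 125 + 115 = 240)
M = -1/283 (M = 1/(-103 + (-132 - 1*48)) = 1/(-103 + (-132 - 48)) = 1/(-103 - 180) = 1/(-283) = -1/283 ≈ -0.0035336)
1/(M + Z(117)) = 1/(-1/283 + 240) = 1/(67919/283) = 283/67919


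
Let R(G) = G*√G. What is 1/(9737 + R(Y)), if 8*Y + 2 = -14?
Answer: 9737/94809177 + 2*I*√2/94809177 ≈ 0.0001027 + 2.9833e-8*I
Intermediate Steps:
Y = -2 (Y = -¼ + (⅛)*(-14) = -¼ - 7/4 = -2)
R(G) = G^(3/2)
1/(9737 + R(Y)) = 1/(9737 + (-2)^(3/2)) = 1/(9737 - 2*I*√2)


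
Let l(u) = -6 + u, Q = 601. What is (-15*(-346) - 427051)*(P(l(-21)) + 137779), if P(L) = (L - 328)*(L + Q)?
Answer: 27839029251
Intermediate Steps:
P(L) = (-328 + L)*(601 + L) (P(L) = (L - 328)*(L + 601) = (-328 + L)*(601 + L))
(-15*(-346) - 427051)*(P(l(-21)) + 137779) = (-15*(-346) - 427051)*((-197128 + (-6 - 21)² + 273*(-6 - 21)) + 137779) = (5190 - 427051)*((-197128 + (-27)² + 273*(-27)) + 137779) = -421861*((-197128 + 729 - 7371) + 137779) = -421861*(-203770 + 137779) = -421861*(-65991) = 27839029251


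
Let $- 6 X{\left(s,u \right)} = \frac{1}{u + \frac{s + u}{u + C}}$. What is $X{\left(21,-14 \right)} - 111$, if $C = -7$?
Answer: $- \frac{9545}{86} \approx -110.99$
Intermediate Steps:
$X{\left(s,u \right)} = - \frac{1}{6 \left(u + \frac{s + u}{-7 + u}\right)}$ ($X{\left(s,u \right)} = - \frac{1}{6 \left(u + \frac{s + u}{u - 7}\right)} = - \frac{1}{6 \left(u + \frac{s + u}{-7 + u}\right)}$)
$X{\left(21,-14 \right)} - 111 = \frac{7 - -14}{6 \left(21 + \left(-14\right)^{2} - -84\right)} - 111 = \frac{7 + 14}{6 \left(21 + 196 + 84\right)} - 111 = \frac{1}{6} \cdot \frac{1}{301} \cdot 21 - 111 = \frac{1}{86} - 111 = - \frac{9545}{86}$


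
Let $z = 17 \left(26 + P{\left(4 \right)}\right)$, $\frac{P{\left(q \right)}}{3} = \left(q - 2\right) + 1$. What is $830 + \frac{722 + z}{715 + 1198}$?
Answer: $\frac{1589107}{1913} \approx 830.69$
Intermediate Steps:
$P{\left(q \right)} = -3 + 3 q$ ($P{\left(q \right)} = 3 \left(\left(q - 2\right) + 1\right) = 3 \left(\left(-2 + q\right) + 1\right) = 3 \left(-1 + q\right) = -3 + 3 q$)
$z = 595$ ($z = 17 \left(26 + \left(-3 + 3 \cdot 4\right)\right) = 17 \left(26 + \left(-3 + 12\right)\right) = 17 \left(26 + 9\right) = 17 \cdot 35 = 595$)
$830 + \frac{722 + z}{715 + 1198} = 830 + \frac{722 + 595}{715 + 1198} = 830 + \frac{1317}{1913} = \frac{1589107}{1913}$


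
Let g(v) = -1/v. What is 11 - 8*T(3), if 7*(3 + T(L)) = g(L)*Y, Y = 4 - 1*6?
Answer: 719/21 ≈ 34.238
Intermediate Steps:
Y = -2 (Y = 4 - 6 = -2)
T(L) = -3 + 2/(7*L) (T(L) = -3 + (-1/L*(-2))/7 = -3 + (2/L)/7 = -3 + 2/(7*L))
11 - 8*T(3) = 11 - 8*(-3 + (2/7)/3) = 11 - 8*(-3 + (2/7)*(⅓)) = 11 - 8*(-3 + 2/21) = 11 - 8*(-61/21) = 11 + 488/21 = 719/21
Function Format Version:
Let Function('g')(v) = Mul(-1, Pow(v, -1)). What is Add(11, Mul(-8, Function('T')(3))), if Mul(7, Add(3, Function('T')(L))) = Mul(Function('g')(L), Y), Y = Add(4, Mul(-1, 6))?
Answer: Rational(719, 21) ≈ 34.238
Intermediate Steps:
Y = -2 (Y = Add(4, -6) = -2)
Function('T')(L) = Add(-3, Mul(Rational(2, 7), Pow(L, -1))) (Function('T')(L) = Add(-3, Mul(Rational(1, 7), Mul(Mul(-1, Pow(L, -1)), -2))) = Add(-3, Mul(Rational(1, 7), Mul(2, Pow(L, -1)))) = Add(-3, Mul(Rational(2, 7), Pow(L, -1))))
Add(11, Mul(-8, Function('T')(3))) = Add(11, Mul(-8, Add(-3, Mul(Rational(2, 7), Pow(3, -1))))) = Add(11, Mul(-8, Add(-3, Mul(Rational(2, 7), Rational(1, 3))))) = Add(11, Mul(-8, Add(-3, Rational(2, 21)))) = Add(11, Mul(-8, Rational(-61, 21))) = Add(11, Rational(488, 21)) = Rational(719, 21)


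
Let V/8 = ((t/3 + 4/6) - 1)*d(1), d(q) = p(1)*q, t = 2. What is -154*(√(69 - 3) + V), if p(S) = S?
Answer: -1232/3 - 154*√66 ≈ -1661.8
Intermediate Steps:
d(q) = q (d(q) = 1*q = q)
V = 8/3 (V = 8*(((2/3 + 4/6) - 1)*1) = 8*(((2*(⅓) + 4*(⅙)) - 1)*1) = 8*(((⅔ + ⅔) - 1)*1) = 8*((4/3 - 1)*1) = 8*((⅓)*1) = 8*(⅓) = 8/3 ≈ 2.6667)
-154*(√(69 - 3) + V) = -154*(√(69 - 3) + 8/3) = -154*(√66 + 8/3) = -154*(8/3 + √66) = -1232/3 - 154*√66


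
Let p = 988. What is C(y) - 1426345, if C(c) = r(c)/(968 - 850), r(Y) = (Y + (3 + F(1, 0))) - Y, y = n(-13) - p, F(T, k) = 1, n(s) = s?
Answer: -84154353/59 ≈ -1.4263e+6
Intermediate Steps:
y = -1001 (y = -13 - 1*988 = -13 - 988 = -1001)
r(Y) = 4 (r(Y) = (Y + (3 + 1)) - Y = (Y + 4) - Y = (4 + Y) - Y = 4)
C(c) = 2/59 (C(c) = 4/(968 - 850) = 4/118 = 4*(1/118) = 2/59)
C(y) - 1426345 = 2/59 - 1426345 = -84154353/59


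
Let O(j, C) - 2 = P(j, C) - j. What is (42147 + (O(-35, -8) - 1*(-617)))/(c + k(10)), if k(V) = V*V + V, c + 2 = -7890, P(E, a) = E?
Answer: -21383/3891 ≈ -5.4955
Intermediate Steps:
c = -7892 (c = -2 - 7890 = -7892)
k(V) = V + V² (k(V) = V² + V = V + V²)
O(j, C) = 2 (O(j, C) = 2 + (j - j) = 2 + 0 = 2)
(42147 + (O(-35, -8) - 1*(-617)))/(c + k(10)) = (42147 + (2 - 1*(-617)))/(-7892 + 10*(1 + 10)) = (42147 + (2 + 617))/(-7892 + 10*11) = (42147 + 619)/(-7892 + 110) = 42766/(-7782) = 42766*(-1/7782) = -21383/3891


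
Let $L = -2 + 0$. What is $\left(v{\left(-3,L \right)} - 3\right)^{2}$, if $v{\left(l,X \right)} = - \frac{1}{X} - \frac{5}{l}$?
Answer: $\frac{25}{36} \approx 0.69444$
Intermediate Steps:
$L = -2$
$\left(v{\left(-3,L \right)} - 3\right)^{2} = \left(\left(- \frac{1}{-2} - \frac{5}{-3}\right) - 3\right)^{2} = \left(\left(\left(-1\right) \left(- \frac{1}{2}\right) - - \frac{5}{3}\right) - 3\right)^{2} = \left(\left(\frac{1}{2} + \frac{5}{3}\right) - 3\right)^{2} = \left(\frac{13}{6} - 3\right)^{2} = \left(- \frac{5}{6}\right)^{2} = \frac{25}{36}$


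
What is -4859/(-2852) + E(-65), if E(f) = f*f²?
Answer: -783225641/2852 ≈ -2.7462e+5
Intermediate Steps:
E(f) = f³
-4859/(-2852) + E(-65) = -4859/(-2852) + (-65)³ = -4859*(-1/2852) - 274625 = 4859/2852 - 274625 = -783225641/2852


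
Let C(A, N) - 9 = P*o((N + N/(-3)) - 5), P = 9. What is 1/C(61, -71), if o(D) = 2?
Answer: 1/27 ≈ 0.037037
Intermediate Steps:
C(A, N) = 27 (C(A, N) = 9 + 9*2 = 9 + 18 = 27)
1/C(61, -71) = 1/27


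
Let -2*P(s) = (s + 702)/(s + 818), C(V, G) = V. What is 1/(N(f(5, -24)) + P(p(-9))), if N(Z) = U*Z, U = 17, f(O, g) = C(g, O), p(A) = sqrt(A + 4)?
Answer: 2*(-sqrt(5) + 818*I)/(-668190*I + 817*sqrt(5)) ≈ -0.0024484 + 1.1619e-9*I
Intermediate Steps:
p(A) = sqrt(4 + A)
f(O, g) = g
P(s) = -(702 + s)/(2*(818 + s)) (P(s) = -(s + 702)/(2*(s + 818)) = -(702 + s)/(2*(818 + s)))
N(Z) = 17*Z
1/(N(f(5, -24)) + P(p(-9))) = 1/(17*(-24) + (-702 - sqrt(4 - 9))/(2*(818 + sqrt(4 - 9)))) = 1/(-408 + (-702 - sqrt(-5))/(2*(818 + sqrt(-5)))) = 1/(-408 + (-702 - I*sqrt(5))/(2*(818 + I*sqrt(5))))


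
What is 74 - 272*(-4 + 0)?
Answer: 1162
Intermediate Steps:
74 - 272*(-4 + 0) = 74 - 272*(-4) = 74 - 68*(-16) = 74 + 1088 = 1162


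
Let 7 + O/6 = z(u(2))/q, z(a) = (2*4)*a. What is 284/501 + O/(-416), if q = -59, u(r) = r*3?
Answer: 4178131/6148272 ≈ 0.67956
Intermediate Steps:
u(r) = 3*r
z(a) = 8*a
O = -2766/59 (O = -42 + 6*((8*(3*2))/(-59)) = -42 + 6*((8*6)*(-1/59)) = -42 + 6*(48*(-1/59)) = -42 + 6*(-48/59) = -42 - 288/59 = -2766/59 ≈ -46.881)
284/501 + O/(-416) = 284/501 - 2766/59/(-416) = 284*(1/501) - 2766/59*(-1/416) = 284/501 + 1383/12272 = 4178131/6148272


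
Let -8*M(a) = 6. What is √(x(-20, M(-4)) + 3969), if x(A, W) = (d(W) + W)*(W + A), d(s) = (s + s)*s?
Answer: √253518/8 ≈ 62.938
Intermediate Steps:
d(s) = 2*s² (d(s) = (2*s)*s = 2*s²)
M(a) = -¾ (M(a) = -⅛*6 = -¾)
x(A, W) = (A + W)*(W + 2*W²) (x(A, W) = (2*W² + W)*(W + A) = (W + 2*W²)*(A + W) = (A + W)*(W + 2*W²))
√(x(-20, M(-4)) + 3969) = √(-3*(-20 - ¾ + 2*(-¾)² + 2*(-20)*(-¾))/4 + 3969) = √(-3*(-20 - ¾ + 2*(9/16) + 30)/4 + 3969) = √(-3*(-20 - ¾ + 9/8 + 30)/4 + 3969) = √(-¾*83/8 + 3969) = √(-249/32 + 3969) = √(126759/32) = √253518/8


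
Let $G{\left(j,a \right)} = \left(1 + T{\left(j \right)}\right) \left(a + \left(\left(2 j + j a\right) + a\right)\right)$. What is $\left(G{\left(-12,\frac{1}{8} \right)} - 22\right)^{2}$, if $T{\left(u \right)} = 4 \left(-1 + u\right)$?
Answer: $\frac{25633969}{16} \approx 1.6021 \cdot 10^{6}$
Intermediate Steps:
$T{\left(u \right)} = -4 + 4 u$
$G{\left(j,a \right)} = \left(-3 + 4 j\right) \left(2 a + 2 j + a j\right)$ ($G{\left(j,a \right)} = \left(1 + \left(-4 + 4 j\right)\right) \left(a + \left(\left(2 j + j a\right) + a\right)\right) = \left(-3 + 4 j\right) \left(a + \left(\left(2 j + a j\right) + a\right)\right) = \left(-3 + 4 j\right) \left(a + \left(a + 2 j + a j\right)\right) = \left(-3 + 4 j\right) \left(2 a + 2 j + a j\right)$)
$\left(G{\left(-12,\frac{1}{8} \right)} - 22\right)^{2} = \left(\left(- \frac{6}{8} - -72 + 8 \left(-12\right)^{2} + \frac{4 \left(-12\right)^{2}}{8} + 5 \cdot \frac{1}{8} \left(-12\right)\right) - 22\right)^{2} = \left(\left(\left(-6\right) \frac{1}{8} + 72 + 8 \cdot 144 + 4 \cdot \frac{1}{8} \cdot 144 + 5 \cdot \frac{1}{8} \left(-12\right)\right) - 22\right)^{2} = \left(\left(- \frac{3}{4} + 72 + 1152 + 72 - \frac{15}{2}\right) - 22\right)^{2} = \left(\frac{5151}{4} - 22\right)^{2} = \left(\frac{5063}{4}\right)^{2} = \frac{25633969}{16}$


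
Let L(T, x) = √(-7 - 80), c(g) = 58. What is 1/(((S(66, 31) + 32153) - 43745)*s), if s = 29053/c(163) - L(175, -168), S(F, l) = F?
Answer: -49561/286241252703 - 1682*I*√87/4866101295951 ≈ -1.7314e-7 - 3.2241e-9*I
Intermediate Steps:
L(T, x) = I*√87 (L(T, x) = √(-87) = I*√87)
s = 29053/58 - I*√87 ≈ 500.91 - 9.3274*I
1/(((S(66, 31) + 32153) - 43745)*s) = 1/(((66 + 32153) - 43745)*(29053/58 - I*√87)) = 1/((32219 - 43745)*(29053/58 - I*√87)) = 1/((-11526)*(29053/58 - I*√87)) = -1/(11526*(29053/58 - I*√87))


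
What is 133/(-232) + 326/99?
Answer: 62465/22968 ≈ 2.7197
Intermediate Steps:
133/(-232) + 326/99 = 133*(-1/232) + 326*(1/99) = -133/232 + 326/99 = 62465/22968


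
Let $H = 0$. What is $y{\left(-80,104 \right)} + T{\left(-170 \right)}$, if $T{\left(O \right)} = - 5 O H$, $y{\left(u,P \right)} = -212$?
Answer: $-212$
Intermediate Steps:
$T{\left(O \right)} = 0$ ($T{\left(O \right)} = - 5 O 0 = 0$)
$y{\left(-80,104 \right)} + T{\left(-170 \right)} = -212 + 0 = -212$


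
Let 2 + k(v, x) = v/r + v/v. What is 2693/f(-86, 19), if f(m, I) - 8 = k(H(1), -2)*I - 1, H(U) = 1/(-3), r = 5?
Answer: -40395/199 ≈ -202.99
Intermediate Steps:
H(U) = -⅓
k(v, x) = -1 + v/5 (k(v, x) = -2 + (v/5 + v/v) = -2 + (v*(⅕) + 1) = -2 + (v/5 + 1) = -2 + (1 + v/5) = -1 + v/5)
f(m, I) = 7 - 16*I/15 (f(m, I) = 8 + ((-1 + (⅕)*(-⅓))*I - 1) = 8 + ((-1 - 1/15)*I - 1) = 8 + (-16*I/15 - 1) = 8 + (-1 - 16*I/15) = 7 - 16*I/15)
2693/f(-86, 19) = 2693/(7 - 16/15*19) = 2693/(7 - 304/15) = 2693/(-199/15) = 2693*(-15/199) = -40395/199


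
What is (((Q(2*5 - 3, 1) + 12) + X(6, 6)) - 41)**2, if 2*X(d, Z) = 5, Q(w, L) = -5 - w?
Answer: 5929/4 ≈ 1482.3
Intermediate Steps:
X(d, Z) = 5/2 (X(d, Z) = (1/2)*5 = 5/2)
(((Q(2*5 - 3, 1) + 12) + X(6, 6)) - 41)**2 = ((((-5 - (2*5 - 3)) + 12) + 5/2) - 41)**2 = ((((-5 - (10 - 3)) + 12) + 5/2) - 41)**2 = ((((-5 - 1*7) + 12) + 5/2) - 41)**2 = ((((-5 - 7) + 12) + 5/2) - 41)**2 = (((-12 + 12) + 5/2) - 41)**2 = ((0 + 5/2) - 41)**2 = (5/2 - 41)**2 = (-77/2)**2 = 5929/4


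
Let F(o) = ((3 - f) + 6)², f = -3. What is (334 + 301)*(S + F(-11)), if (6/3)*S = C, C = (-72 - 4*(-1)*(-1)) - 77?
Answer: 85725/2 ≈ 42863.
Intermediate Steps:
C = -153 (C = (-72 + 4*(-1)) - 77 = (-72 - 4) - 77 = -76 - 77 = -153)
S = -153/2 (S = (½)*(-153) = -153/2 ≈ -76.500)
F(o) = 144 (F(o) = ((3 - 1*(-3)) + 6)² = ((3 + 3) + 6)² = (6 + 6)² = 12² = 144)
(334 + 301)*(S + F(-11)) = (334 + 301)*(-153/2 + 144) = 635*(135/2) = 85725/2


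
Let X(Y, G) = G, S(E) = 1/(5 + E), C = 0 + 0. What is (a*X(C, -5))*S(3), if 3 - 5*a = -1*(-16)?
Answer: 13/8 ≈ 1.6250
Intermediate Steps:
C = 0
a = -13/5 (a = ⅗ - (-1)*(-16)/5 = ⅗ - ⅕*16 = ⅗ - 16/5 = -13/5 ≈ -2.6000)
(a*X(C, -5))*S(3) = (-13/5*(-5))/(5 + 3) = 13/8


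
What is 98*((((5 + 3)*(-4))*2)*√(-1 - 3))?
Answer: -12544*I ≈ -12544.0*I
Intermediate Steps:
98*((((5 + 3)*(-4))*2)*√(-1 - 3)) = 98*(((8*(-4))*2)*√(-4)) = 98*((-32*2)*(2*I)) = 98*(-128*I) = -12544*I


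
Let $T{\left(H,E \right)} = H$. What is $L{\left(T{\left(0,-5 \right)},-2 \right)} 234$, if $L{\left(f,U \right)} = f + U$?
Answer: $-468$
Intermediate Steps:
$L{\left(f,U \right)} = U + f$
$L{\left(T{\left(0,-5 \right)},-2 \right)} 234 = \left(-2 + 0\right) 234 = \left(-2\right) 234 = -468$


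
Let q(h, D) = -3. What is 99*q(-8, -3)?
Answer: -297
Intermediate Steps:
99*q(-8, -3) = 99*(-3) = -297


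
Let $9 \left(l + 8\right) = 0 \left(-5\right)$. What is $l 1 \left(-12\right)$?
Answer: $96$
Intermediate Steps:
$l = -8$ ($l = -8 + \frac{0 \left(-5\right)}{9} = -8 + \frac{1}{9} \cdot 0 = -8 + 0 = -8$)
$l 1 \left(-12\right) = \left(-8\right) 1 \left(-12\right) = \left(-8\right) \left(-12\right) = 96$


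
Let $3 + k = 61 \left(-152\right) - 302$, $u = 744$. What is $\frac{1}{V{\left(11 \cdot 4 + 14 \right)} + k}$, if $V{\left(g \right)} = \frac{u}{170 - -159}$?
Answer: $- \frac{329}{3150089} \approx -0.00010444$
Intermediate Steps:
$k = -9577$ ($k = -3 + \left(61 \left(-152\right) - 302\right) = -3 - 9574 = -9577$)
$V{\left(g \right)} = \frac{744}{329}$ ($V{\left(g \right)} = \frac{744}{170 - -159} = \frac{744}{170 + 159} = \frac{744}{329}$)
$\frac{1}{V{\left(11 \cdot 4 + 14 \right)} + k} = \frac{1}{\frac{744}{329} - 9577} = \frac{1}{- \frac{3150089}{329}} = - \frac{329}{3150089}$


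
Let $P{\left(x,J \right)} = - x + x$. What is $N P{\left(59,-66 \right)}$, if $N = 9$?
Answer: $0$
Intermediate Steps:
$P{\left(x,J \right)} = 0$
$N P{\left(59,-66 \right)} = 9 \cdot 0 = 0$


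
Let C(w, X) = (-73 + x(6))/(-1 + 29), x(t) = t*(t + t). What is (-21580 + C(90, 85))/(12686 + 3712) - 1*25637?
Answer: -11771678969/459144 ≈ -25638.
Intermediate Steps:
x(t) = 2*t² (x(t) = t*(2*t) = 2*t²)
C(w, X) = -1/28 (C(w, X) = (-73 + 2*6²)/(-1 + 29) = (-73 + 2*36)/28 = (-73 + 72)*(1/28) = -1*1/28 = -1/28)
(-21580 + C(90, 85))/(12686 + 3712) - 1*25637 = (-21580 - 1/28)/(12686 + 3712) - 1*25637 = -604241/28/16398 - 25637 = -604241/28*1/16398 - 25637 = -604241/459144 - 25637 = -11771678969/459144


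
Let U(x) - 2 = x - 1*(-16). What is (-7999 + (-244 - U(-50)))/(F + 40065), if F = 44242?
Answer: -8211/84307 ≈ -0.097394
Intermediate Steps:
U(x) = 18 + x (U(x) = 2 + (x - 1*(-16)) = 2 + (x + 16) = 2 + (16 + x) = 18 + x)
(-7999 + (-244 - U(-50)))/(F + 40065) = (-7999 + (-244 - (18 - 50)))/(44242 + 40065) = (-7999 + (-244 - 1*(-32)))/84307 = (-7999 + (-244 + 32))*(1/84307) = (-7999 - 212)*(1/84307) = -8211*1/84307 = -8211/84307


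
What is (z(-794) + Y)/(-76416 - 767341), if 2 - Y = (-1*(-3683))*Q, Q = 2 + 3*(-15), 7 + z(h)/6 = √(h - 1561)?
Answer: -158329/843757 - 6*I*√2355/843757 ≈ -0.18765 - 0.00034509*I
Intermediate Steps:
z(h) = -42 + 6*√(-1561 + h) (z(h) = -42 + 6*√(h - 1561) = -42 + 6*√(-1561 + h))
Q = -43 (Q = 2 - 45 = -43)
Y = 158371 (Y = 2 - (-1*(-3683))*(-43) = 2 - 3683*(-43) = 2 - 1*(-158369) = 2 + 158369 = 158371)
(z(-794) + Y)/(-76416 - 767341) = ((-42 + 6*√(-1561 - 794)) + 158371)/(-76416 - 767341) = ((-42 + 6*√(-2355)) + 158371)/(-843757) = ((-42 + 6*(I*√2355)) + 158371)*(-1/843757) = ((-42 + 6*I*√2355) + 158371)*(-1/843757) = (158329 + 6*I*√2355)*(-1/843757) = -158329/843757 - 6*I*√2355/843757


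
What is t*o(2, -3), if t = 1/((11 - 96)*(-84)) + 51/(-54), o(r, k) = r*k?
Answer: 20227/3570 ≈ 5.6658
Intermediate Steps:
o(r, k) = k*r
t = -20227/21420 (t = -1/84/(-85) + 51*(-1/54) = -1/85*(-1/84) - 17/18 = 1/7140 - 17/18 = -20227/21420 ≈ -0.94430)
t*o(2, -3) = -(-20227)*2/7140 = -20227/21420*(-6) = 20227/3570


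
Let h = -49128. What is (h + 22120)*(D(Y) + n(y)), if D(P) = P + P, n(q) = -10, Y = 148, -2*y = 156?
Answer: -7724288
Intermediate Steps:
y = -78 (y = -½*156 = -78)
D(P) = 2*P
(h + 22120)*(D(Y) + n(y)) = (-49128 + 22120)*(2*148 - 10) = -27008*(296 - 10) = -27008*286 = -7724288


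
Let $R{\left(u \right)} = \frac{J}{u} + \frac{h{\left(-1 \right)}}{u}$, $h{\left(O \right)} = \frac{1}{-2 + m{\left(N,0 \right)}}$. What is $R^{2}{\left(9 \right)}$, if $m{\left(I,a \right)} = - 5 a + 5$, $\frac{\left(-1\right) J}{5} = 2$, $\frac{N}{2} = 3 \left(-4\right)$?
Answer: $\frac{841}{729} \approx 1.1536$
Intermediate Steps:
$N = -24$ ($N = 2 \cdot 3 \left(-4\right) = 2 \left(-12\right) = -24$)
$J = -10$ ($J = \left(-5\right) 2 = -10$)
$m{\left(I,a \right)} = 5 - 5 a$
$h{\left(O \right)} = \frac{1}{3}$ ($h{\left(O \right)} = \frac{1}{-2 + \left(5 - 0\right)} = \frac{1}{-2 + \left(5 + 0\right)} = \frac{1}{-2 + 5} = \frac{1}{3}$)
$R{\left(u \right)} = - \frac{29}{3 u}$ ($R{\left(u \right)} = - \frac{10}{u} + \frac{1}{3 u} = - \frac{29}{3 u}$)
$R^{2}{\left(9 \right)} = \left(- \frac{29}{3 \cdot 9}\right)^{2} = \left(\left(- \frac{29}{3}\right) \frac{1}{9}\right)^{2} = \left(- \frac{29}{27}\right)^{2} = \frac{841}{729}$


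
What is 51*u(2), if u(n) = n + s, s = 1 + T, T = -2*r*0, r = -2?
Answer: 153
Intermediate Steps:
T = 0 (T = -2*(-2)*0 = 4*0 = 0)
s = 1 (s = 1 + 0 = 1)
u(n) = 1 + n (u(n) = n + 1 = 1 + n)
51*u(2) = 51*(1 + 2) = 51*3 = 153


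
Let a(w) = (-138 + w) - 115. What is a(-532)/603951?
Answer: -785/603951 ≈ -0.0012998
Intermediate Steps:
a(w) = -253 + w
a(-532)/603951 = (-253 - 532)/603951 = -785*1/603951 = -785/603951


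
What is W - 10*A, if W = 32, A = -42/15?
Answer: 60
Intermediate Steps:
A = -14/5 (A = -42*1/15 = -14/5 ≈ -2.8000)
W - 10*A = 32 - 10*(-14/5) = 32 + 28 = 60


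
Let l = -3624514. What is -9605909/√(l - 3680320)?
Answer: 9605909*I*√7304834/7304834 ≈ 3554.1*I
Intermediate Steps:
-9605909/√(l - 3680320) = -9605909/√(-3624514 - 3680320) = -9605909*(-I*√7304834/7304834) = -(-9605909)*I*√7304834/7304834 = 9605909*I*√7304834/7304834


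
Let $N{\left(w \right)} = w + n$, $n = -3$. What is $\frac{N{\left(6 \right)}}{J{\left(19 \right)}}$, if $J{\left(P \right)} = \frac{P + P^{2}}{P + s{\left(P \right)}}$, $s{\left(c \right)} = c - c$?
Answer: $\frac{3}{20} \approx 0.15$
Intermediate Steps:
$s{\left(c \right)} = 0$
$J{\left(P \right)} = \frac{P + P^{2}}{P}$ ($J{\left(P \right)} = \frac{P + P^{2}}{P + 0} = \frac{P + P^{2}}{P}$)
$N{\left(w \right)} = -3 + w$ ($N{\left(w \right)} = w - 3 = -3 + w$)
$\frac{N{\left(6 \right)}}{J{\left(19 \right)}} = \frac{-3 + 6}{1 + 19} = \frac{3}{20}$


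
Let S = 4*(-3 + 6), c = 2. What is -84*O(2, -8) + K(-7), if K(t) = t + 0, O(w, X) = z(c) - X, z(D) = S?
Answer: -1687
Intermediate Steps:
S = 12 (S = 4*3 = 12)
z(D) = 12
O(w, X) = 12 - X
K(t) = t
-84*O(2, -8) + K(-7) = -84*(12 - 1*(-8)) - 7 = -84*(12 + 8) - 7 = -84*20 - 7 = -1680 - 7 = -1687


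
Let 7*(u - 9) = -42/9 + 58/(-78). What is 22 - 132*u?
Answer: -96822/91 ≈ -1064.0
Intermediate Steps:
u = 2246/273 (u = 9 + (-42/9 + 58/(-78))/7 = 9 + (-42*1/9 + 58*(-1/78))/7 = 9 + (-14/3 - 29/39)/7 = 9 + (1/7)*(-211/39) = 9 - 211/273 = 2246/273 ≈ 8.2271)
22 - 132*u = 22 - 132*2246/273 = 22 - 98824/91 = -96822/91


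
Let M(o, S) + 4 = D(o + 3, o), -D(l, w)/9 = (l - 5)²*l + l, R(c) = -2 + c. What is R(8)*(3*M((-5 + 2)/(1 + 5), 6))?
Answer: -12033/4 ≈ -3008.3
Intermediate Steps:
D(l, w) = -9*l - 9*l*(-5 + l)² (D(l, w) = -9*((l - 5)²*l + l) = -9*((-5 + l)²*l + l) = -9*(l*(-5 + l)² + l) = -9*(l + l*(-5 + l)²) = -9*l - 9*l*(-5 + l)²)
M(o, S) = -4 - 9*(1 + (-2 + o)²)*(3 + o) (M(o, S) = -4 - 9*(o + 3)*(1 + (-5 + (o + 3))²) = -4 - 9*(3 + o)*(1 + (-5 + (3 + o))²) = -4 - 9*(3 + o)*(1 + (-2 + o)²) = -4 - 9*(1 + (-2 + o)²)*(3 + o))
R(8)*(3*M((-5 + 2)/(1 + 5), 6)) = (-2 + 8)*(3*(-4 - 9*(1 + (-2 + (-5 + 2)/(1 + 5))²)*(3 + (-5 + 2)/(1 + 5)))) = 6*(3*(-4 - 9*(1 + (-2 - 3/6)²)*(3 - 3/6))) = 6*(3*(-4 - 9*(1 + (-2 - 3*⅙)²)*(3 - 3*⅙))) = 6*(3*(-4 - 9*(1 + (-2 - ½)²)*(3 - ½))) = 6*(3*(-4 - 9*(1 + (-5/2)²)*5/2)) = 6*(3*(-4 - 9*(1 + 25/4)*5/2)) = 6*(3*(-4 - 9*29/4*5/2)) = 6*(3*(-4 - 1305/8)) = 6*(3*(-1337/8)) = 6*(-4011/8) = -12033/4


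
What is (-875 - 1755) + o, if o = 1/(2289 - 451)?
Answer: -4833939/1838 ≈ -2630.0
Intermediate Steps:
o = 1/1838 ≈ 0.00054407
(-875 - 1755) + o = (-875 - 1755) + 1/1838 = -2630 + 1/1838 = -4833939/1838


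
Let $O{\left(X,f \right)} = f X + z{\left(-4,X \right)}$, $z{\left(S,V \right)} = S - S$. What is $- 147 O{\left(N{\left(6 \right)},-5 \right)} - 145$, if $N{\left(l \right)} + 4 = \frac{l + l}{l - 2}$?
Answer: $-880$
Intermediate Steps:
$z{\left(S,V \right)} = 0$
$N{\left(l \right)} = -4 + \frac{2 l}{-2 + l}$ ($N{\left(l \right)} = -4 + \frac{l + l}{l - 2} = -4 + \frac{2 l}{-2 + l}$)
$O{\left(X,f \right)} = X f$ ($O{\left(X,f \right)} = f X + 0 = X f + 0 = X f$)
$- 147 O{\left(N{\left(6 \right)},-5 \right)} - 145 = - 147 \frac{2 \left(4 - 6\right)}{-2 + 6} \left(-5\right) - 145 = - 147 \frac{2 \left(4 - 6\right)}{4} \left(-5\right) - 145 = - 147 \cdot 2 \cdot \frac{1}{4} \left(-2\right) \left(-5\right) - 145 = - 147 \left(\left(-1\right) \left(-5\right)\right) - 145 = \left(-147\right) 5 - 145 = -735 - 145 = -880$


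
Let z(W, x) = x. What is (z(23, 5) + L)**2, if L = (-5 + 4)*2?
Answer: 9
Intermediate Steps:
L = -2 (L = -1*2 = -2)
(z(23, 5) + L)**2 = (5 - 2)**2 = 3**2 = 9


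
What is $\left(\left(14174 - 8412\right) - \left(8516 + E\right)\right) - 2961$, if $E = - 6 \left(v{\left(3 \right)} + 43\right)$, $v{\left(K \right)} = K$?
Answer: $-5439$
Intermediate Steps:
$E = -276$ ($E = - 6 \left(3 + 43\right) = \left(-6\right) 46 = -276$)
$\left(\left(14174 - 8412\right) - \left(8516 + E\right)\right) - 2961 = \left(\left(14174 - 8412\right) - 8240\right) - 2961 = \left(5762 + \left(-8516 + 276\right)\right) - 2961 = \left(5762 - 8240\right) - 2961 = -2478 - 2961 = -5439$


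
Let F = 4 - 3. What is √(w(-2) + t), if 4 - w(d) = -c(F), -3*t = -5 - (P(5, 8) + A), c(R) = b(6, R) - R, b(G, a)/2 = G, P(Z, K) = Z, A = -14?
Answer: √123/3 ≈ 3.6968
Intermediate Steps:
b(G, a) = 2*G
F = 1
c(R) = 12 - R (c(R) = 2*6 - R = 12 - R)
t = -4/3 (t = -(-5 - (5 - 14))/3 = -(-5 - 1*(-9))/3 = -(-5 + 9)/3 = -⅓*4 = -4/3 ≈ -1.3333)
w(d) = 15 (w(d) = 4 - (-1)*(12 - 1*1) = 4 - (-1)*(12 - 1) = 4 - (-1)*11 = 4 - 1*(-11) = 4 + 11 = 15)
√(w(-2) + t) = √(15 - 4/3) = √(41/3) = √123/3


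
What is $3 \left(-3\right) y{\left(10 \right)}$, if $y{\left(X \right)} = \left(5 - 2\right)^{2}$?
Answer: $-81$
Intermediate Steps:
$y{\left(X \right)} = 9$ ($y{\left(X \right)} = 3^{2} = 9$)
$3 \left(-3\right) y{\left(10 \right)} = 3 \left(-3\right) 9 = \left(-9\right) 9 = -81$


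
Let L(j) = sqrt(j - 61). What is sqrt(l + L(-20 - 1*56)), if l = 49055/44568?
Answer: sqrt(60730090 + 55175184*I*sqrt(137))/7428 ≈ 2.5354 + 2.3082*I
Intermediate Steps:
l = 49055/44568 (l = 49055*(1/44568) = 49055/44568 ≈ 1.1007)
L(j) = sqrt(-61 + j)
sqrt(l + L(-20 - 1*56)) = sqrt(49055/44568 + sqrt(-61 + (-20 - 1*56))) = sqrt(49055/44568 + sqrt(-61 + (-20 - 56))) = sqrt(49055/44568 + sqrt(-61 - 76)) = sqrt(49055/44568 + sqrt(-137)) = sqrt(49055/44568 + I*sqrt(137))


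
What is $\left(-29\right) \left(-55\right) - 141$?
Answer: $1454$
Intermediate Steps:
$\left(-29\right) \left(-55\right) - 141 = 1595 - 141 = 1454$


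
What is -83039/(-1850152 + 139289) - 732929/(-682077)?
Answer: 119143645430/106085482041 ≈ 1.1231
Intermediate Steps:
-83039/(-1850152 + 139289) - 732929/(-682077) = -83039/(-1710863) - 732929*(-1/682077) = -83039*(-1/1710863) + 732929/682077 = 7549/155533 + 732929/682077 = 119143645430/106085482041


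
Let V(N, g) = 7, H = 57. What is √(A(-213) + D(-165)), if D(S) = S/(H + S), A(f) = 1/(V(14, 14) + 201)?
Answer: √37297/156 ≈ 1.2380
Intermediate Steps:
A(f) = 1/208 (A(f) = 1/(7 + 201) = 1/208)
D(S) = S/(57 + S)
√(A(-213) + D(-165)) = √(1/208 - 165/(57 - 165)) = √(1/208 - 165/(-108)) = √(1/208 - 165*(-1/108)) = √(1/208 + 55/36) = √(2869/1872) = √37297/156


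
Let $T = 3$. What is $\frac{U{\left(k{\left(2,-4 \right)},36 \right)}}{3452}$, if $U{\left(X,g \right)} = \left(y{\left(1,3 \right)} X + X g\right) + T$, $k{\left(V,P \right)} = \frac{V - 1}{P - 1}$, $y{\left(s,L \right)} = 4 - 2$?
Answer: $- \frac{23}{17260} \approx -0.0013326$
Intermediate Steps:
$y{\left(s,L \right)} = 2$
$k{\left(V,P \right)} = \frac{-1 + V}{-1 + P}$
$U{\left(X,g \right)} = 3 + 2 X + X g$ ($U{\left(X,g \right)} = \left(2 X + X g\right) + 3 = 3 + 2 X + X g$)
$\frac{U{\left(k{\left(2,-4 \right)},36 \right)}}{3452} = \frac{3 + 2 \frac{-1 + 2}{-1 - 4} + \frac{-1 + 2}{-1 - 4} \cdot 36}{3452} = \left(3 + 2 \frac{1}{-5} \cdot 1 + \frac{1}{-5} \cdot 1 \cdot 36\right) \frac{1}{3452} = \left(3 + 2 \left(\left(- \frac{1}{5}\right) 1\right) + \left(- \frac{1}{5}\right) 1 \cdot 36\right) \frac{1}{3452} = \left(3 + 2 \left(- \frac{1}{5}\right) - \frac{36}{5}\right) \frac{1}{3452} = \left(3 - \frac{2}{5} - \frac{36}{5}\right) \frac{1}{3452} = \left(- \frac{23}{5}\right) \frac{1}{3452} = - \frac{23}{17260}$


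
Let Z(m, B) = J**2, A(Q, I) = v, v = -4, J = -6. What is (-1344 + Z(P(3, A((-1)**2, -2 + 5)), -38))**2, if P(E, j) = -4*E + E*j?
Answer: 1710864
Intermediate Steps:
A(Q, I) = -4
Z(m, B) = 36 (Z(m, B) = (-6)**2 = 36)
(-1344 + Z(P(3, A((-1)**2, -2 + 5)), -38))**2 = (-1344 + 36)**2 = (-1308)**2 = 1710864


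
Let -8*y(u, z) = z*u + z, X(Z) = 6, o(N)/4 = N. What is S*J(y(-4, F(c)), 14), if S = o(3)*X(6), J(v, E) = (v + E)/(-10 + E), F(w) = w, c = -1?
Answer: 981/4 ≈ 245.25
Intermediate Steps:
o(N) = 4*N
y(u, z) = -z/8 - u*z/8 (y(u, z) = -(z*u + z)/8 = -(u*z + z)/8 = -(z + u*z)/8 = -z/8 - u*z/8)
J(v, E) = (E + v)/(-10 + E)
S = 72 (S = (4*3)*6 = 12*6 = 72)
S*J(y(-4, F(c)), 14) = 72*((14 - ⅛*(-1)*(1 - 4))/(-10 + 14)) = 72*((14 - ⅛*(-1)*(-3))/4) = 72*((14 - 3/8)/4) = 72*((¼)*(109/8)) = 72*(109/32) = 981/4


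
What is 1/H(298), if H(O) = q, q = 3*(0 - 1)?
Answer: -⅓ ≈ -0.33333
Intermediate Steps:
q = -3 (q = 3*(-1) = -3)
H(O) = -3
1/H(298) = 1/(-3) = -⅓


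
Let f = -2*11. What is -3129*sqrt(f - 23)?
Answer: -9387*I*sqrt(5) ≈ -20990.0*I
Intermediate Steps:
f = -22
-3129*sqrt(f - 23) = -3129*sqrt(-22 - 23) = -9387*I*sqrt(5)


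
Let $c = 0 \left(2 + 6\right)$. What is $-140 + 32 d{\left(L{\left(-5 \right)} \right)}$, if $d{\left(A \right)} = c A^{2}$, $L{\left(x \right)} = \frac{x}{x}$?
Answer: $-140$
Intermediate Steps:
$L{\left(x \right)} = 1$
$c = 0$ ($c = 0 \cdot 8 = 0$)
$d{\left(A \right)} = 0$ ($d{\left(A \right)} = 0 A^{2} = 0$)
$-140 + 32 d{\left(L{\left(-5 \right)} \right)} = -140 + 32 \cdot 0 = -140 + 0 = -140$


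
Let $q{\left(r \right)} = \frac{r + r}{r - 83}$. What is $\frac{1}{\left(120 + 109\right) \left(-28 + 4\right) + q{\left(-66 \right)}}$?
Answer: $- \frac{149}{818772} \approx -0.00018198$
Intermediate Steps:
$q{\left(r \right)} = \frac{2 r}{-83 + r}$
$\frac{1}{\left(120 + 109\right) \left(-28 + 4\right) + q{\left(-66 \right)}} = \frac{1}{\left(120 + 109\right) \left(-28 + 4\right) + 2 \left(-66\right) \frac{1}{-83 - 66}} = \frac{1}{229 \left(-24\right) + 2 \left(-66\right) \frac{1}{-149}} = \frac{1}{-5496 + 2 \left(-66\right) \left(- \frac{1}{149}\right)} = \frac{1}{-5496 + \frac{132}{149}} = \frac{1}{- \frac{818772}{149}} = - \frac{149}{818772}$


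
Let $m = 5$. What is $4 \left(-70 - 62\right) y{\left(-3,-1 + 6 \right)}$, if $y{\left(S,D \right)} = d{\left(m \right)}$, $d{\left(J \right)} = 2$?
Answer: $-1056$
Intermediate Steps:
$y{\left(S,D \right)} = 2$
$4 \left(-70 - 62\right) y{\left(-3,-1 + 6 \right)} = 4 \left(-70 - 62\right) 2 = 4 \left(\left(-132\right) 2\right) = 4 \left(-264\right) = -1056$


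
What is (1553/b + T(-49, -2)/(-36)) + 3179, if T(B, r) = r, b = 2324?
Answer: 66507103/20916 ≈ 3179.7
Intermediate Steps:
(1553/b + T(-49, -2)/(-36)) + 3179 = (1553/2324 - 2/(-36)) + 3179 = (1553*(1/2324) - 2*(-1/36)) + 3179 = (1553/2324 + 1/18) + 3179 = 15139/20916 + 3179 = 66507103/20916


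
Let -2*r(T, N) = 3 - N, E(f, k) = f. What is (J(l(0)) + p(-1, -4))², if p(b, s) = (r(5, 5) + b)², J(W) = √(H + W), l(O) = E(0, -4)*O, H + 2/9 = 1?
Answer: 7/9 ≈ 0.77778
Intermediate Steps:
H = 7/9 (H = -2/9 + 1 = 7/9 ≈ 0.77778)
r(T, N) = -3/2 + N/2 (r(T, N) = -(3 - N)/2 = -3/2 + N/2)
l(O) = 0 (l(O) = 0*O = 0)
J(W) = √(7/9 + W)
p(b, s) = (1 + b)² (p(b, s) = ((-3/2 + (½)*5) + b)² = ((-3/2 + 5/2) + b)² = (1 + b)²)
(J(l(0)) + p(-1, -4))² = (√(7 + 9*0)/3 + (1 - 1)²)² = (√(7 + 0)/3 + 0²)² = (√7/3 + 0)² = (√7/3)² = 7/9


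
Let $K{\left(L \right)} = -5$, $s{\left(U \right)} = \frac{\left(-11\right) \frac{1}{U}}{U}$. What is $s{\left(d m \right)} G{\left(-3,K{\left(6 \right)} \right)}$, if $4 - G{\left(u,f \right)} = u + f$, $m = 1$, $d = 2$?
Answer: $-33$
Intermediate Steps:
$s{\left(U \right)} = - \frac{11}{U^{2}}$
$G{\left(u,f \right)} = 4 - f - u$ ($G{\left(u,f \right)} = 4 - \left(u + f\right) = 4 - \left(f + u\right) = 4 - f - u$)
$s{\left(d m \right)} G{\left(-3,K{\left(6 \right)} \right)} = - \frac{11}{4} \left(4 - -5 - -3\right) = - \frac{11}{4} \left(4 + 5 + 3\right) = \left(-11\right) \frac{1}{4} \cdot 12 = \left(- \frac{11}{4}\right) 12 = -33$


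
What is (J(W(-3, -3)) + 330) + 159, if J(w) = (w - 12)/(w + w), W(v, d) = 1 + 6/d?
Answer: 991/2 ≈ 495.50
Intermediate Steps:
J(w) = (-12 + w)/(2*w) (J(w) = (-12 + w)/((2*w)) = (-12 + w)*(1/(2*w)) = (-12 + w)/(2*w))
(J(W(-3, -3)) + 330) + 159 = ((-12 + (6 - 3)/(-3))/(2*(((6 - 3)/(-3)))) + 330) + 159 = ((-12 - ⅓*3)/(2*((-⅓*3))) + 330) + 159 = ((½)*(-12 - 1)/(-1) + 330) + 159 = ((½)*(-1)*(-13) + 330) + 159 = (13/2 + 330) + 159 = 673/2 + 159 = 991/2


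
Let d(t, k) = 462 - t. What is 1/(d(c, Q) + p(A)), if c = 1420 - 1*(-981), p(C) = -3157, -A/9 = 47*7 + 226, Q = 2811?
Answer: -1/5096 ≈ -0.00019623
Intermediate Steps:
A = -4995 (A = -9*(47*7 + 226) = -9*(329 + 226) = -9*555 = -4995)
c = 2401 (c = 1420 + 981 = 2401)
1/(d(c, Q) + p(A)) = 1/((462 - 1*2401) - 3157) = 1/((462 - 2401) - 3157) = 1/(-1939 - 3157) = 1/(-5096) = -1/5096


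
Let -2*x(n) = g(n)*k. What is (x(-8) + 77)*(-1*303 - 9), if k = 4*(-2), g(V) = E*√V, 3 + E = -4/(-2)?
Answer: -24024 + 2496*I*√2 ≈ -24024.0 + 3529.9*I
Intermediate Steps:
E = -1 (E = -3 - 4/(-2) = -3 - 4*(-½) = -3 + 2 = -1)
g(V) = -√V
k = -8
x(n) = -4*√n (x(n) = -(-√n)*(-8)/2 = -4*√n)
(x(-8) + 77)*(-1*303 - 9) = (-8*I*√2 + 77)*(-1*303 - 9) = (-8*I*√2 + 77)*(-303 - 9) = (-8*I*√2 + 77)*(-312) = (77 - 8*I*√2)*(-312) = -24024 + 2496*I*√2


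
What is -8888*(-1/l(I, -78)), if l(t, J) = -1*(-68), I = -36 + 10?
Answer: 2222/17 ≈ 130.71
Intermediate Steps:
I = -26
l(t, J) = 68
-8888*(-1/l(I, -78)) = -8888/((-1*68)) = -8888/(-68) = -8888*(-1/68) = 2222/17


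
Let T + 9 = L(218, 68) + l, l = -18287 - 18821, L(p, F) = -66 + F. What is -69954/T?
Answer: 69954/37115 ≈ 1.8848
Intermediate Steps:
l = -37108
T = -37115 (T = -9 + ((-66 + 68) - 37108) = -9 + (2 - 37108) = -9 - 37106 = -37115)
-69954/T = -69954/(-37115) = -69954*(-1/37115) = 69954/37115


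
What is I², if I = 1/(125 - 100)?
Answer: 1/625 ≈ 0.0016000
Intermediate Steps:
I = 1/25 ≈ 0.040000
I² = (1/25)² = 1/625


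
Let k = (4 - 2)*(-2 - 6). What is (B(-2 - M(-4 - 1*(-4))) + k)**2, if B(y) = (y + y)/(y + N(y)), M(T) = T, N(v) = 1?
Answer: 144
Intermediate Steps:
B(y) = 2*y/(1 + y) (B(y) = (y + y)/(y + 1) = (2*y)/(1 + y) = 2*y/(1 + y))
k = -16 (k = 2*(-8) = -16)
(B(-2 - M(-4 - 1*(-4))) + k)**2 = (2*(-2 - (-4 - 1*(-4)))/(1 + (-2 - (-4 - 1*(-4)))) - 16)**2 = (2*(-2 - (-4 + 4))/(1 + (-2 - (-4 + 4))) - 16)**2 = (2*(-2 - 1*0)/(1 + (-2 - 1*0)) - 16)**2 = (2*(-2 + 0)/(1 + (-2 + 0)) - 16)**2 = (2*(-2)/(1 - 2) - 16)**2 = (2*(-2)/(-1) - 16)**2 = (2*(-2)*(-1) - 16)**2 = (4 - 16)**2 = (-12)**2 = 144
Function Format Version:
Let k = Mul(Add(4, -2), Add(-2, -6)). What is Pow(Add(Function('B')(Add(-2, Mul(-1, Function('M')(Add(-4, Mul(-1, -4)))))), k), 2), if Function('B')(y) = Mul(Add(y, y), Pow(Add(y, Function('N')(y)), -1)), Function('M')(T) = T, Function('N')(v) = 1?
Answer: 144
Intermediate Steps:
Function('B')(y) = Mul(2, y, Pow(Add(1, y), -1)) (Function('B')(y) = Mul(Add(y, y), Pow(Add(y, 1), -1)) = Mul(Mul(2, y), Pow(Add(1, y), -1)) = Mul(2, y, Pow(Add(1, y), -1)))
k = -16 (k = Mul(2, -8) = -16)
Pow(Add(Function('B')(Add(-2, Mul(-1, Function('M')(Add(-4, Mul(-1, -4)))))), k), 2) = Pow(Add(Mul(2, Add(-2, Mul(-1, Add(-4, Mul(-1, -4)))), Pow(Add(1, Add(-2, Mul(-1, Add(-4, Mul(-1, -4))))), -1)), -16), 2) = Pow(Add(Mul(2, Add(-2, Mul(-1, Add(-4, 4))), Pow(Add(1, Add(-2, Mul(-1, Add(-4, 4)))), -1)), -16), 2) = Pow(Add(Mul(2, Add(-2, Mul(-1, 0)), Pow(Add(1, Add(-2, Mul(-1, 0))), -1)), -16), 2) = Pow(Add(Mul(2, Add(-2, 0), Pow(Add(1, Add(-2, 0)), -1)), -16), 2) = Pow(Add(Mul(2, -2, Pow(Add(1, -2), -1)), -16), 2) = Pow(Add(Mul(2, -2, Pow(-1, -1)), -16), 2) = Pow(Add(Mul(2, -2, -1), -16), 2) = Pow(Add(4, -16), 2) = Pow(-12, 2) = 144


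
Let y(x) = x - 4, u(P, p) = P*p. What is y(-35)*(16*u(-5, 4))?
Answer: 12480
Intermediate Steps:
y(x) = -4 + x
y(-35)*(16*u(-5, 4)) = (-4 - 35)*(16*(-5*4)) = -624*(-20) = -39*(-320) = 12480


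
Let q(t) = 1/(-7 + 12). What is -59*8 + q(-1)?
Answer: -2359/5 ≈ -471.80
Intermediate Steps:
q(t) = ⅕ (q(t) = 1/5 = ⅕)
-59*8 + q(-1) = -59*8 + ⅕ = -472 + ⅕ = -2359/5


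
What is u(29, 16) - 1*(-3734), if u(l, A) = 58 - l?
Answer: 3763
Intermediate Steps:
u(29, 16) - 1*(-3734) = (58 - 1*29) - 1*(-3734) = (58 - 29) + 3734 = 29 + 3734 = 3763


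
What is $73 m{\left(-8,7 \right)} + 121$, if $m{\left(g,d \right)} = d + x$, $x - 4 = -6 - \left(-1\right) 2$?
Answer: $632$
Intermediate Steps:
$x = 0$ ($x = 4 - \left(6 - 2\right) = 4 - 4 = 0$)
$m{\left(g,d \right)} = d$ ($m{\left(g,d \right)} = d + 0 = d$)
$73 m{\left(-8,7 \right)} + 121 = 73 \cdot 7 + 121 = 511 + 121 = 632$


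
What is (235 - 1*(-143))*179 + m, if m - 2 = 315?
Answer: 67979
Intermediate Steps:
m = 317 (m = 2 + 315 = 317)
(235 - 1*(-143))*179 + m = (235 - 1*(-143))*179 + 317 = (235 + 143)*179 + 317 = 378*179 + 317 = 67662 + 317 = 67979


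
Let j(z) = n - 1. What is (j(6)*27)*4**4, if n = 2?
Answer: 6912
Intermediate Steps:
j(z) = 1 (j(z) = 2 - 1 = 1)
(j(6)*27)*4**4 = (1*27)*4**4 = 27*256 = 6912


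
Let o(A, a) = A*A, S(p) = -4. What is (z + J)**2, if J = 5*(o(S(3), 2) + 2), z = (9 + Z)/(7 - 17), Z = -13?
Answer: 204304/25 ≈ 8172.2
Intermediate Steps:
z = 2/5 (z = (9 - 13)/(7 - 17) = -4/(-10) = -4*(-1/10) = 2/5 ≈ 0.40000)
o(A, a) = A**2
J = 90 (J = 5*((-4)**2 + 2) = 5*(16 + 2) = 5*18 = 90)
(z + J)**2 = (2/5 + 90)**2 = (452/5)**2 = 204304/25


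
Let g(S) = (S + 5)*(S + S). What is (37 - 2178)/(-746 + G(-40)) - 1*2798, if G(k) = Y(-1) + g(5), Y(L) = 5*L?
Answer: -1819357/651 ≈ -2794.7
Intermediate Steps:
g(S) = 2*S*(5 + S) (g(S) = (5 + S)*(2*S) = 2*S*(5 + S))
G(k) = 95 (G(k) = 5*(-1) + 2*5*(5 + 5) = -5 + 2*5*10 = -5 + 100 = 95)
(37 - 2178)/(-746 + G(-40)) - 1*2798 = (37 - 2178)/(-746 + 95) - 1*2798 = -2141/(-651) - 2798 = -2141*(-1/651) - 2798 = 2141/651 - 2798 = -1819357/651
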